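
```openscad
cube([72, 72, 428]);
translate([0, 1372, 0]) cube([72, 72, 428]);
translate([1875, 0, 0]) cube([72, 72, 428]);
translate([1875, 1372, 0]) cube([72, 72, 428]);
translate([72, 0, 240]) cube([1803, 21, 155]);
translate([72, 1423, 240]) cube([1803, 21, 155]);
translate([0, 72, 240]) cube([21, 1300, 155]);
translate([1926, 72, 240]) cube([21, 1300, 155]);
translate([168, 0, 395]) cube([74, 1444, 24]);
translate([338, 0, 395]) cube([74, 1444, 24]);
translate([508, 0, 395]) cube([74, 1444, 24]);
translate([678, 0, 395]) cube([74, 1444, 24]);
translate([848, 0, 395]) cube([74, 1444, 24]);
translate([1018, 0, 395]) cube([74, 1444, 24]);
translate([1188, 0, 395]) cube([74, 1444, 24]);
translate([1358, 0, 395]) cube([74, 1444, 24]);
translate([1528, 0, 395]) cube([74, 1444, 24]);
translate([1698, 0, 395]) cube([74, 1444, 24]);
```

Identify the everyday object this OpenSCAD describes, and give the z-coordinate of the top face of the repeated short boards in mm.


A bed frame. The slat-top height is 419 mm.

Four posts, four rails, and a row of slats — a bed frame. Slats sit on the rails at z = 240 + 155 = 395; with slat thickness 24, the top is 419 mm.


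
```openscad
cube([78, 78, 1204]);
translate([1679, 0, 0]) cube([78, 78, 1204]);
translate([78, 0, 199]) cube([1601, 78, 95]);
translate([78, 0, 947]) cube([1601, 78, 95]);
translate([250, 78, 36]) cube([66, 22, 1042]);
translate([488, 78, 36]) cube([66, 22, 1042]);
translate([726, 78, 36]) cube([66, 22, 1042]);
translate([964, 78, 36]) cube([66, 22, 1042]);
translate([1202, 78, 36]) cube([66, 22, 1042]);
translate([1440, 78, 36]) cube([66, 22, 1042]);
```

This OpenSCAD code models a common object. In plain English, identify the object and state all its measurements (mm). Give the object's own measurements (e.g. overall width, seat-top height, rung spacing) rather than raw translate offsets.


A fence section. Two 78×78 mm posts, 1204 mm tall, stand on the floor with a clear span of 1601 mm between their inner faces. Two horizontal rails of 78×95 mm section span the gap between the posts with their undersides at z = 199 mm and z = 947 mm, flush with the posts' −y face. 6 pickets, each 66 mm wide, 22 mm thick and 1042 mm tall, are fixed to the +y face of the rails with their bottoms at z = 36 mm, spaced across the span with a 172 mm gap after the −x post and between neighbouring pickets, with 173 mm left before the +x post.


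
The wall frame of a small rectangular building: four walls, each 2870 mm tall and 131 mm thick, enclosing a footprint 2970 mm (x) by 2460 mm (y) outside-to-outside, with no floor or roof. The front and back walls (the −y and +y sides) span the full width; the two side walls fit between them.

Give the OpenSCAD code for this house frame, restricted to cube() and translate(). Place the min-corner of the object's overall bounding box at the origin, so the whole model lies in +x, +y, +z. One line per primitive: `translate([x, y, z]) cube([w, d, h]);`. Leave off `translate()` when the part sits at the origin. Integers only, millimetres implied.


cube([2970, 131, 2870]);
translate([0, 2329, 0]) cube([2970, 131, 2870]);
translate([0, 131, 0]) cube([131, 2198, 2870]);
translate([2839, 131, 0]) cube([131, 2198, 2870]);


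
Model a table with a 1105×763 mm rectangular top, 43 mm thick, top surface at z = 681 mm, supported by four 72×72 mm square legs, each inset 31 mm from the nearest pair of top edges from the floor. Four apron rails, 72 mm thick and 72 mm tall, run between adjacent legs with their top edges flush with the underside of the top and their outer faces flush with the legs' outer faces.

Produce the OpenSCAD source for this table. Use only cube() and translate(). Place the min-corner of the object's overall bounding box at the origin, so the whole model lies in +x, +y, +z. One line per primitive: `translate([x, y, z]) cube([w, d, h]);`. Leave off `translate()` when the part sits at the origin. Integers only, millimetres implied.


translate([0, 0, 638]) cube([1105, 763, 43]);
translate([31, 31, 0]) cube([72, 72, 638]);
translate([1002, 31, 0]) cube([72, 72, 638]);
translate([31, 660, 0]) cube([72, 72, 638]);
translate([1002, 660, 0]) cube([72, 72, 638]);
translate([103, 31, 566]) cube([899, 72, 72]);
translate([103, 660, 566]) cube([899, 72, 72]);
translate([31, 103, 566]) cube([72, 557, 72]);
translate([1002, 103, 566]) cube([72, 557, 72]);


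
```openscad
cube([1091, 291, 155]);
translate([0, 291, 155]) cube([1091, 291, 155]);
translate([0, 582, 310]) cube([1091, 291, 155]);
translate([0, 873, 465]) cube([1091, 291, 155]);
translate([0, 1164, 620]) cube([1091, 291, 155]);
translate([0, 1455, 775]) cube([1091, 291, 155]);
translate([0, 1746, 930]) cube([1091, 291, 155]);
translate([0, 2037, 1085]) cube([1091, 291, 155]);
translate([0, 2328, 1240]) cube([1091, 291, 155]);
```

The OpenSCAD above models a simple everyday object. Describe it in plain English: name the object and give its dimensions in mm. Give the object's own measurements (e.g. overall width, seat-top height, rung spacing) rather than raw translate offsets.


A straight staircase of 9 solid steps. Each step is 1091 mm wide (x), 291 mm deep (y, the going) and 155 mm tall (the rise). The first step rests on the floor; each subsequent step sits one going further in +y and one rise higher in +z, directly behind and above the previous step with no overlap.


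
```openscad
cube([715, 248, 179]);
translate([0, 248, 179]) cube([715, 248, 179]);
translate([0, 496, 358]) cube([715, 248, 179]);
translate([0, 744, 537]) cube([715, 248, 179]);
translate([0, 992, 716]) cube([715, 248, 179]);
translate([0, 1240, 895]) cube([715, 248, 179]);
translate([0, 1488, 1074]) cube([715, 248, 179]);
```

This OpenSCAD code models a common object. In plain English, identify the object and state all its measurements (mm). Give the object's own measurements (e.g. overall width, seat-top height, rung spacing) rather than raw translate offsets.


A straight staircase of 7 solid steps. Each step is 715 mm wide (x), 248 mm deep (y, the going) and 179 mm tall (the rise). The first step rests on the floor; each subsequent step sits one going further in +y and one rise higher in +z, directly behind and above the previous step with no overlap.


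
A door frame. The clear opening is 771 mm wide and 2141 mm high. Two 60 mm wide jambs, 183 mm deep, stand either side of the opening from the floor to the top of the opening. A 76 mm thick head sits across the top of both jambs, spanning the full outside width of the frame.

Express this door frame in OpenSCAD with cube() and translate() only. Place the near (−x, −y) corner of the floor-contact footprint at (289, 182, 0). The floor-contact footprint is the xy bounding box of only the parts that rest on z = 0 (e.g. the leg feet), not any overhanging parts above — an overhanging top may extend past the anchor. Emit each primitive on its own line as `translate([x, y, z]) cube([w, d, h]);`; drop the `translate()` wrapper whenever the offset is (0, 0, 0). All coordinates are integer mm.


translate([289, 182, 0]) cube([60, 183, 2141]);
translate([1120, 182, 0]) cube([60, 183, 2141]);
translate([289, 182, 2141]) cube([891, 183, 76]);


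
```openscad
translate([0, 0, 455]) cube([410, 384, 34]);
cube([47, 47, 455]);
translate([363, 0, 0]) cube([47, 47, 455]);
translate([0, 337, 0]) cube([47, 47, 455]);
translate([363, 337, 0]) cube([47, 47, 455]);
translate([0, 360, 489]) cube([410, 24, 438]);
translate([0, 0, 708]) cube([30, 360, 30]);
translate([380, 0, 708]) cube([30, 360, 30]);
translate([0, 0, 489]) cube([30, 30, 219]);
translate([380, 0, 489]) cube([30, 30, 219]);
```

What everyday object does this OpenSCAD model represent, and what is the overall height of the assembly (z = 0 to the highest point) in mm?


A chair. The overall height is 927 mm.

A slab on four corner posts with a tall panel at the back — a chair. The seat slab sits at z = 455 with thickness 34, and the 438 mm backrest starts at the seat top, so the overall height is 455 + 34 + 438 = 927 mm.


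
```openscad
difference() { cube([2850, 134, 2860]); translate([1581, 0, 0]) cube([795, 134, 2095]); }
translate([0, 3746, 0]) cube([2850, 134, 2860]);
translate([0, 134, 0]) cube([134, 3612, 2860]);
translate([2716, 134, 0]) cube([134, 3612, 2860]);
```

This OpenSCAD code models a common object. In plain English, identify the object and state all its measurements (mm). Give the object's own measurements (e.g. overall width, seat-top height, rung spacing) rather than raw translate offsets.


A single room: four walls, each 2860 mm tall and 134 mm thick, enclosing an outside footprint 2850×3880 mm (x × y), no floor or roof. The front and back walls (−y and +y sides) run the full x-width; the side walls fit between their inner faces. A door opening 795 mm wide and 2095 mm tall is cut through the front wall from the floor up, its −x edge 1581 mm from the wall's −x end.


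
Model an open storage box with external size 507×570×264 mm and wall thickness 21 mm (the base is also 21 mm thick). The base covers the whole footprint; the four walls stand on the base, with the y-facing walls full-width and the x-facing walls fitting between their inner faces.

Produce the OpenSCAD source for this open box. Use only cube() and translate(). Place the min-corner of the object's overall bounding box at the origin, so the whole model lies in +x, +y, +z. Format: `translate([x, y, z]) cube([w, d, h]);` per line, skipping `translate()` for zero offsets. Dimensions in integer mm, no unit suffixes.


cube([507, 570, 21]);
translate([0, 0, 21]) cube([507, 21, 243]);
translate([0, 549, 21]) cube([507, 21, 243]);
translate([0, 21, 21]) cube([21, 528, 243]);
translate([486, 21, 21]) cube([21, 528, 243]);


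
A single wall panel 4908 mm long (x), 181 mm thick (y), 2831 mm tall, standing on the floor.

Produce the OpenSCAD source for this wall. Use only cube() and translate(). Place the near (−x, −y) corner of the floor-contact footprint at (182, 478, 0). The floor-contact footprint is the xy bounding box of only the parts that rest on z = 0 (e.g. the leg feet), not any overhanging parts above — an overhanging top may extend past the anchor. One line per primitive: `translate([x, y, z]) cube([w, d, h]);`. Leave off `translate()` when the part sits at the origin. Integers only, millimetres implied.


translate([182, 478, 0]) cube([4908, 181, 2831]);


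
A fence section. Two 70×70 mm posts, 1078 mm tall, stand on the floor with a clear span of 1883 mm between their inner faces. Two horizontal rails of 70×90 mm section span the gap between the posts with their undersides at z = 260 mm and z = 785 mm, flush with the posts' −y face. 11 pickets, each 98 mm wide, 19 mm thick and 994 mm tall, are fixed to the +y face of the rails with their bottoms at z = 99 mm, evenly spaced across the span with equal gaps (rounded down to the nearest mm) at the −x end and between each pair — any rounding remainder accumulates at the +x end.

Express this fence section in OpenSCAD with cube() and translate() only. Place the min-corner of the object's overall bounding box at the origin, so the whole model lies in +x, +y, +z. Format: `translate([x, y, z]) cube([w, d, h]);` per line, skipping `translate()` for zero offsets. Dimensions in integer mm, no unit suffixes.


cube([70, 70, 1078]);
translate([1953, 0, 0]) cube([70, 70, 1078]);
translate([70, 0, 260]) cube([1883, 70, 90]);
translate([70, 0, 785]) cube([1883, 70, 90]);
translate([137, 70, 99]) cube([98, 19, 994]);
translate([302, 70, 99]) cube([98, 19, 994]);
translate([467, 70, 99]) cube([98, 19, 994]);
translate([632, 70, 99]) cube([98, 19, 994]);
translate([797, 70, 99]) cube([98, 19, 994]);
translate([962, 70, 99]) cube([98, 19, 994]);
translate([1127, 70, 99]) cube([98, 19, 994]);
translate([1292, 70, 99]) cube([98, 19, 994]);
translate([1457, 70, 99]) cube([98, 19, 994]);
translate([1622, 70, 99]) cube([98, 19, 994]);
translate([1787, 70, 99]) cube([98, 19, 994]);


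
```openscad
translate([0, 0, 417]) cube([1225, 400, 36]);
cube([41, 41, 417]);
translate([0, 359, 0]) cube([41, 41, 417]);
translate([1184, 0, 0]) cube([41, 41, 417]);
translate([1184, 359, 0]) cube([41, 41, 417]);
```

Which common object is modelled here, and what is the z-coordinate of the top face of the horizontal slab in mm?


A bench. The seat-top height is 453 mm.

A long slab on four corner posts — a bench. The slab sits at z = 417 with thickness 36, so the top is 417 + 36 = 453 mm.


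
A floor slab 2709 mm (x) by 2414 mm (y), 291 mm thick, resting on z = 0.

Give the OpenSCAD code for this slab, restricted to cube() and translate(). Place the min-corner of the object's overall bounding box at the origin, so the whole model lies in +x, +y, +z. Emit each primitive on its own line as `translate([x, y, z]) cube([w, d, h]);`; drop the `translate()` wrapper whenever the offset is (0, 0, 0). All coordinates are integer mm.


cube([2709, 2414, 291]);


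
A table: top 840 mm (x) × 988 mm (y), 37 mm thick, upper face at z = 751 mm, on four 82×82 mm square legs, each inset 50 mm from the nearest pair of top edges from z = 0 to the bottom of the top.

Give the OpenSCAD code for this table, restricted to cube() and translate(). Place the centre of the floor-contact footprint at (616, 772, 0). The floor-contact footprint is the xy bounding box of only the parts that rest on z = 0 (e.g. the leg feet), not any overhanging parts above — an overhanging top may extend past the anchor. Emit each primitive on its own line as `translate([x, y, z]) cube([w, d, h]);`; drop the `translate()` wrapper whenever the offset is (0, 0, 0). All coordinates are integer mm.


translate([196, 278, 714]) cube([840, 988, 37]);
translate([246, 328, 0]) cube([82, 82, 714]);
translate([904, 328, 0]) cube([82, 82, 714]);
translate([246, 1134, 0]) cube([82, 82, 714]);
translate([904, 1134, 0]) cube([82, 82, 714]);


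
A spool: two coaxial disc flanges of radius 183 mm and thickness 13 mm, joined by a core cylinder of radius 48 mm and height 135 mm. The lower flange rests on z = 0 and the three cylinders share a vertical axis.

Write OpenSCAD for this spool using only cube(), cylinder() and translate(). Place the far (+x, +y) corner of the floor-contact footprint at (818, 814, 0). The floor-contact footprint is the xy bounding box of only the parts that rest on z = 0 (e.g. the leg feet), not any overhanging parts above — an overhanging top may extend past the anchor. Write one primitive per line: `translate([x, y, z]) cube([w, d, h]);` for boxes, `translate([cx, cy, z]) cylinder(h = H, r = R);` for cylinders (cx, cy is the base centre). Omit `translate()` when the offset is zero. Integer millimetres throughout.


translate([635, 631, 0]) cylinder(h = 13, r = 183);
translate([635, 631, 13]) cylinder(h = 135, r = 48);
translate([635, 631, 148]) cylinder(h = 13, r = 183);


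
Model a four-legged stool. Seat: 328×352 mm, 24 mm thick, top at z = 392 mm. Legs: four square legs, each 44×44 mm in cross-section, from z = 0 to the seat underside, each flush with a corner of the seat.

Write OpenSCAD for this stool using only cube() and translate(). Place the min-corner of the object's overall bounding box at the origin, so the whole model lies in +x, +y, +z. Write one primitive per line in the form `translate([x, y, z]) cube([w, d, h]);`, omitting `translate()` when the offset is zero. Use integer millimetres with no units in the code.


translate([0, 0, 368]) cube([328, 352, 24]);
cube([44, 44, 368]);
translate([284, 0, 0]) cube([44, 44, 368]);
translate([0, 308, 0]) cube([44, 44, 368]);
translate([284, 308, 0]) cube([44, 44, 368]);


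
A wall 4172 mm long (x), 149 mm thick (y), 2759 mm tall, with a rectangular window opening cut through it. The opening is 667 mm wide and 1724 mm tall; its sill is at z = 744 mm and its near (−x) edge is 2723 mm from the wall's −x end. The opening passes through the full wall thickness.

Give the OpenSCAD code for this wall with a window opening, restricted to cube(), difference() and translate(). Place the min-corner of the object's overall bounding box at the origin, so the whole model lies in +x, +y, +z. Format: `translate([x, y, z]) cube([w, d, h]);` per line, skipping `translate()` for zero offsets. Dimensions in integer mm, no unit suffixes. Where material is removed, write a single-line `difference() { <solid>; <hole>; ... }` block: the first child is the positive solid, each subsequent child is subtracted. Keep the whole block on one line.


difference() { cube([4172, 149, 2759]); translate([2723, 0, 744]) cube([667, 149, 1724]); }


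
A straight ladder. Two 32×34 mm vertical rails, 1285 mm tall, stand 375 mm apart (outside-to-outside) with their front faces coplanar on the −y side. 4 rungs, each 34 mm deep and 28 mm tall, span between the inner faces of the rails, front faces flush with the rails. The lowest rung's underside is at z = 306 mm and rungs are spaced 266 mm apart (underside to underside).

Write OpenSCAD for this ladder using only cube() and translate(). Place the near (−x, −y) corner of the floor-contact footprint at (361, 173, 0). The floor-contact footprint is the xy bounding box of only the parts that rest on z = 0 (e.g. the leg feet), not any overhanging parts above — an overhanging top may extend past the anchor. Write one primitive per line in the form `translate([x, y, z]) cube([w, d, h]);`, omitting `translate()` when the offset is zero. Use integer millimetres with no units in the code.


translate([361, 173, 0]) cube([32, 34, 1285]);
translate([704, 173, 0]) cube([32, 34, 1285]);
translate([393, 173, 306]) cube([311, 34, 28]);
translate([393, 173, 572]) cube([311, 34, 28]);
translate([393, 173, 838]) cube([311, 34, 28]);
translate([393, 173, 1104]) cube([311, 34, 28]);


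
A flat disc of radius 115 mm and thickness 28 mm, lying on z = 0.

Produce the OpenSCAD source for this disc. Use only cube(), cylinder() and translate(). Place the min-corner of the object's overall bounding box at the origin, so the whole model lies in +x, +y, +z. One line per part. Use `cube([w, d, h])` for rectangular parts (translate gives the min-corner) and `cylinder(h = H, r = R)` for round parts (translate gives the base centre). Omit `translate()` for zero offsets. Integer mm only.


translate([115, 115, 0]) cylinder(h = 28, r = 115);


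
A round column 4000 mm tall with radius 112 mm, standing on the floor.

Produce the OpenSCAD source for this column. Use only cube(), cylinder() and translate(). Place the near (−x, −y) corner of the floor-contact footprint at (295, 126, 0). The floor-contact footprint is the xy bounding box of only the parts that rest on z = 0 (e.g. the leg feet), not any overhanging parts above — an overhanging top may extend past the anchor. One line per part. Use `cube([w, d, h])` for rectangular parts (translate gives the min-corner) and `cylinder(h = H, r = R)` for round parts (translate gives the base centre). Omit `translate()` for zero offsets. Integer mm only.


translate([407, 238, 0]) cylinder(h = 4000, r = 112);


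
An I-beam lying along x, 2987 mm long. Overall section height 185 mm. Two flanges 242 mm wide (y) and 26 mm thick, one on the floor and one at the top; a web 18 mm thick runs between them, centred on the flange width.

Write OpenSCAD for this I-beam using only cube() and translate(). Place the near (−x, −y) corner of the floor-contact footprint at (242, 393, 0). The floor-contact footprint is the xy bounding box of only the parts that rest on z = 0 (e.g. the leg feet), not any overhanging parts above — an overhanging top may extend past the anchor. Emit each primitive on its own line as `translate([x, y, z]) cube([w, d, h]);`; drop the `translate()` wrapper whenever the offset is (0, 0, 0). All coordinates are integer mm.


translate([242, 393, 0]) cube([2987, 242, 26]);
translate([242, 505, 26]) cube([2987, 18, 133]);
translate([242, 393, 159]) cube([2987, 242, 26]);


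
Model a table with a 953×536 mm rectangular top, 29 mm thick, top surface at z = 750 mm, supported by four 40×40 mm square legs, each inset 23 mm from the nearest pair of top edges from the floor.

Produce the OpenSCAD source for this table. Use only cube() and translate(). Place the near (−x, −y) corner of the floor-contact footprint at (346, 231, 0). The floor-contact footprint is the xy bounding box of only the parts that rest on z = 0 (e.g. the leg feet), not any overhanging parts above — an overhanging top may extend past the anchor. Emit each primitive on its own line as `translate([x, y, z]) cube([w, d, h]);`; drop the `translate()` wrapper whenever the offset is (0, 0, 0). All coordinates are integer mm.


translate([323, 208, 721]) cube([953, 536, 29]);
translate([346, 231, 0]) cube([40, 40, 721]);
translate([1213, 231, 0]) cube([40, 40, 721]);
translate([346, 681, 0]) cube([40, 40, 721]);
translate([1213, 681, 0]) cube([40, 40, 721]);


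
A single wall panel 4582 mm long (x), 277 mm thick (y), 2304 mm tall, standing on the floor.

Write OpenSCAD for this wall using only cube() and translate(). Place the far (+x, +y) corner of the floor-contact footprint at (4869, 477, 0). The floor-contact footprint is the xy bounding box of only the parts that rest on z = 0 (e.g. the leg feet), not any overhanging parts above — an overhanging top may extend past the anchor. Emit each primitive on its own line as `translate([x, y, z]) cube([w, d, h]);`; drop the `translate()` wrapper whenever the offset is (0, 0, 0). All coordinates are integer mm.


translate([287, 200, 0]) cube([4582, 277, 2304]);


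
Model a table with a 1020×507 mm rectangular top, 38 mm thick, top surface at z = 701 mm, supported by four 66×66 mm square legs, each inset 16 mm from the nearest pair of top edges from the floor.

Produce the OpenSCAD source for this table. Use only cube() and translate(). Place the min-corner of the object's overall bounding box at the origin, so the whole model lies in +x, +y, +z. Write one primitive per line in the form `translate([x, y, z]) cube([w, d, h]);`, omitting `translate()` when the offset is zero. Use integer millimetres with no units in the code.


translate([0, 0, 663]) cube([1020, 507, 38]);
translate([16, 16, 0]) cube([66, 66, 663]);
translate([938, 16, 0]) cube([66, 66, 663]);
translate([16, 425, 0]) cube([66, 66, 663]);
translate([938, 425, 0]) cube([66, 66, 663]);


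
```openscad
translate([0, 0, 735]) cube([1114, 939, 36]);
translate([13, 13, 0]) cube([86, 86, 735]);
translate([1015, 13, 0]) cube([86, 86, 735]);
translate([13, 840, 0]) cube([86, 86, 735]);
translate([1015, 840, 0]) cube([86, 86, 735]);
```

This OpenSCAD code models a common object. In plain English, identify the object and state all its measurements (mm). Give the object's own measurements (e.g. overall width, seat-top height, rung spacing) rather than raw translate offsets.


A rectangular dining table. The top is 1114×939×36 mm with its upper surface at z = 771 mm. It stands on four 86×86 mm square legs, each inset 13 mm from the nearest pair of top edges, running from the floor to the underside of the top.


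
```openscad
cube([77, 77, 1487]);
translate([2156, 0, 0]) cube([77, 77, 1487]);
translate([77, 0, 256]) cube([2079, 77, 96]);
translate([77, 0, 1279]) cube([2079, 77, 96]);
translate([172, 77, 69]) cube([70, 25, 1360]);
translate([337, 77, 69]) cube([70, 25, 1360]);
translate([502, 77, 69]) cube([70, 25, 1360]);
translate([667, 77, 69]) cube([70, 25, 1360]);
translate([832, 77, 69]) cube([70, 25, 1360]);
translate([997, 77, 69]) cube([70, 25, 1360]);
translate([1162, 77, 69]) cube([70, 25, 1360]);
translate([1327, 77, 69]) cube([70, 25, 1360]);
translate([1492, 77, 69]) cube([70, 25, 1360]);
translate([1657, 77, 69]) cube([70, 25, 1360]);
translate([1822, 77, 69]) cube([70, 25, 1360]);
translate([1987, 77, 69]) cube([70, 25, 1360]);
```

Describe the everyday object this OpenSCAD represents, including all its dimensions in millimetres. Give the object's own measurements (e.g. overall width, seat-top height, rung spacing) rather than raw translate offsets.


A fence section. Two 77×77 mm posts, 1487 mm tall, stand on the floor with a clear span of 2079 mm between their inner faces. Two horizontal rails of 77×96 mm section span the gap between the posts with their undersides at z = 256 mm and z = 1279 mm, flush with the posts' −y face. 12 pickets, each 70 mm wide, 25 mm thick and 1360 mm tall, are fixed to the +y face of the rails with their bottoms at z = 69 mm, spaced across the span with a 95 mm gap after the −x post and between neighbouring pickets, with 99 mm left before the +x post.


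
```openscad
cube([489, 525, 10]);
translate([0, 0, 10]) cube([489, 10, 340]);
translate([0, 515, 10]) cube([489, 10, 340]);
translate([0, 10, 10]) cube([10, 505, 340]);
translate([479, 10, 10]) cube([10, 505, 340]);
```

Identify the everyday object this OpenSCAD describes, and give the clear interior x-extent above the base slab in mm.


An open box. The internal width is 469 mm.

A 489×525 base slab with four walls standing on it — an open box. The base is 489 mm wide and the walls are 10 mm thick, so the internal width is 489 − 2 × 10 = 469 mm.


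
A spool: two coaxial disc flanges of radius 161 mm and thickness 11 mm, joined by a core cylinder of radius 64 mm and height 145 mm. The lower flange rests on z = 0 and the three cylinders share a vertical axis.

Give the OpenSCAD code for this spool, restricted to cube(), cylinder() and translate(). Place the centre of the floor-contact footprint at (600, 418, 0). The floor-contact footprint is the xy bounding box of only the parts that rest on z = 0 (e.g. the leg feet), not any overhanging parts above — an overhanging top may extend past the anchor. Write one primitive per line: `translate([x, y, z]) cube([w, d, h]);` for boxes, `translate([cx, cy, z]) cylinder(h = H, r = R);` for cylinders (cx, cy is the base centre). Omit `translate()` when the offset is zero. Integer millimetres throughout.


translate([600, 418, 0]) cylinder(h = 11, r = 161);
translate([600, 418, 11]) cylinder(h = 145, r = 64);
translate([600, 418, 156]) cylinder(h = 11, r = 161);


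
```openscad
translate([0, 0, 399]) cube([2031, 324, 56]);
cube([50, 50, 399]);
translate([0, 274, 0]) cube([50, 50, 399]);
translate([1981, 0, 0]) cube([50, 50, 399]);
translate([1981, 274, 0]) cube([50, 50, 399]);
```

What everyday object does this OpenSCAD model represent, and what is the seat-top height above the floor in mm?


A bench. The seat-top height is 455 mm.

A long slab on four corner posts — a bench. The slab sits at z = 399 with thickness 56, so the top is 399 + 56 = 455 mm.


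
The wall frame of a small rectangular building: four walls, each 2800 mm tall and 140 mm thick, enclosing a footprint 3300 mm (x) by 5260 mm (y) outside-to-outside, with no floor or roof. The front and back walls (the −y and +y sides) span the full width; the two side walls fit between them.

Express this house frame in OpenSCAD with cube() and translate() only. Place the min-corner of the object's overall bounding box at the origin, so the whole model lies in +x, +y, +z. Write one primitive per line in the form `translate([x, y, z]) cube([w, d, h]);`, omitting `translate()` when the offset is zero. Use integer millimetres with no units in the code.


cube([3300, 140, 2800]);
translate([0, 5120, 0]) cube([3300, 140, 2800]);
translate([0, 140, 0]) cube([140, 4980, 2800]);
translate([3160, 140, 0]) cube([140, 4980, 2800]);


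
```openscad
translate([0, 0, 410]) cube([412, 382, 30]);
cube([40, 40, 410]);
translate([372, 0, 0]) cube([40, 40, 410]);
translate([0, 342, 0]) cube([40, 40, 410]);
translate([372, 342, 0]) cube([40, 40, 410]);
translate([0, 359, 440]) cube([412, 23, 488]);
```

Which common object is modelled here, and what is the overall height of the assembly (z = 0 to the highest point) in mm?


A chair. The overall height is 928 mm.

A slab on four corner posts with a tall panel at the back — a chair. The seat slab sits at z = 410 with thickness 30, and the 488 mm backrest starts at the seat top, so the overall height is 410 + 30 + 488 = 928 mm.


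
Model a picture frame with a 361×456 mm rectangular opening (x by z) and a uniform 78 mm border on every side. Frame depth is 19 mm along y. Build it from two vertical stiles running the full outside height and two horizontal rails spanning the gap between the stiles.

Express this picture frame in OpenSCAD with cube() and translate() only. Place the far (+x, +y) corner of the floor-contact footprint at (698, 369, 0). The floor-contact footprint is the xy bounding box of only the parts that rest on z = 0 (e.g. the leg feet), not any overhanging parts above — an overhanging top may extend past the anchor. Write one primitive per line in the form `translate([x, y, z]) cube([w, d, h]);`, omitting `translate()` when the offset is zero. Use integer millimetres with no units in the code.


translate([181, 350, 0]) cube([78, 19, 612]);
translate([620, 350, 0]) cube([78, 19, 612]);
translate([259, 350, 0]) cube([361, 19, 78]);
translate([259, 350, 534]) cube([361, 19, 78]);


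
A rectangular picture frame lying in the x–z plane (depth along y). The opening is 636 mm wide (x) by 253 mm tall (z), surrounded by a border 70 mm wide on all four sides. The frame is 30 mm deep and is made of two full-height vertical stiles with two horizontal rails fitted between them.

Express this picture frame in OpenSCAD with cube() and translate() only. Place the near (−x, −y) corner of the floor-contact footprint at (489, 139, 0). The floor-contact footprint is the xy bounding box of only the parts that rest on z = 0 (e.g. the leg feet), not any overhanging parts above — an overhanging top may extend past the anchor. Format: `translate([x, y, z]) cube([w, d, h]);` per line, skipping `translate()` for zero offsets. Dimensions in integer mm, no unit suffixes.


translate([489, 139, 0]) cube([70, 30, 393]);
translate([1195, 139, 0]) cube([70, 30, 393]);
translate([559, 139, 0]) cube([636, 30, 70]);
translate([559, 139, 323]) cube([636, 30, 70]);


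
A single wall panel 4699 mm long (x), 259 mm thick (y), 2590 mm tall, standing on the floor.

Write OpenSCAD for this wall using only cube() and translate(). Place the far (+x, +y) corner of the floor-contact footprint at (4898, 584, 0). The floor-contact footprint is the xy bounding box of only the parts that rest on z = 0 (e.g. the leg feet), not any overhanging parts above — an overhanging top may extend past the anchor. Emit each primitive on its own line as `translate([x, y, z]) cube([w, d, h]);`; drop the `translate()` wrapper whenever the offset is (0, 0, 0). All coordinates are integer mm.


translate([199, 325, 0]) cube([4699, 259, 2590]);


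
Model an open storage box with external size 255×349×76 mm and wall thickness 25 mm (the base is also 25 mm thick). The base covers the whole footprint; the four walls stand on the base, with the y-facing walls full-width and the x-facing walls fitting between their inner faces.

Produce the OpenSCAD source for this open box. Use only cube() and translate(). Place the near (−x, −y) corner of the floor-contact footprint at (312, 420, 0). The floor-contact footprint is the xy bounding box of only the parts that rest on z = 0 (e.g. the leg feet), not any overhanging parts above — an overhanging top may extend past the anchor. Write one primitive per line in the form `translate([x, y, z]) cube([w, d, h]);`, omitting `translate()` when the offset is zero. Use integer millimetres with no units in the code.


translate([312, 420, 0]) cube([255, 349, 25]);
translate([312, 420, 25]) cube([255, 25, 51]);
translate([312, 744, 25]) cube([255, 25, 51]);
translate([312, 445, 25]) cube([25, 299, 51]);
translate([542, 445, 25]) cube([25, 299, 51]);


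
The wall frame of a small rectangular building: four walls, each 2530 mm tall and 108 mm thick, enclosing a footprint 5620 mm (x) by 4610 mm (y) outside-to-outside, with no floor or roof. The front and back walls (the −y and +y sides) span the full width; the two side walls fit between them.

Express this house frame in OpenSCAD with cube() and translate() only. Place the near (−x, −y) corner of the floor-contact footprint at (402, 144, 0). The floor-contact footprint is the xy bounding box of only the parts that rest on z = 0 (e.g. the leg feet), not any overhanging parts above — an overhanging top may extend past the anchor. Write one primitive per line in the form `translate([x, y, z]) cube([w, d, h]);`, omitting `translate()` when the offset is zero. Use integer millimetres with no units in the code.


translate([402, 144, 0]) cube([5620, 108, 2530]);
translate([402, 4646, 0]) cube([5620, 108, 2530]);
translate([402, 252, 0]) cube([108, 4394, 2530]);
translate([5914, 252, 0]) cube([108, 4394, 2530]);


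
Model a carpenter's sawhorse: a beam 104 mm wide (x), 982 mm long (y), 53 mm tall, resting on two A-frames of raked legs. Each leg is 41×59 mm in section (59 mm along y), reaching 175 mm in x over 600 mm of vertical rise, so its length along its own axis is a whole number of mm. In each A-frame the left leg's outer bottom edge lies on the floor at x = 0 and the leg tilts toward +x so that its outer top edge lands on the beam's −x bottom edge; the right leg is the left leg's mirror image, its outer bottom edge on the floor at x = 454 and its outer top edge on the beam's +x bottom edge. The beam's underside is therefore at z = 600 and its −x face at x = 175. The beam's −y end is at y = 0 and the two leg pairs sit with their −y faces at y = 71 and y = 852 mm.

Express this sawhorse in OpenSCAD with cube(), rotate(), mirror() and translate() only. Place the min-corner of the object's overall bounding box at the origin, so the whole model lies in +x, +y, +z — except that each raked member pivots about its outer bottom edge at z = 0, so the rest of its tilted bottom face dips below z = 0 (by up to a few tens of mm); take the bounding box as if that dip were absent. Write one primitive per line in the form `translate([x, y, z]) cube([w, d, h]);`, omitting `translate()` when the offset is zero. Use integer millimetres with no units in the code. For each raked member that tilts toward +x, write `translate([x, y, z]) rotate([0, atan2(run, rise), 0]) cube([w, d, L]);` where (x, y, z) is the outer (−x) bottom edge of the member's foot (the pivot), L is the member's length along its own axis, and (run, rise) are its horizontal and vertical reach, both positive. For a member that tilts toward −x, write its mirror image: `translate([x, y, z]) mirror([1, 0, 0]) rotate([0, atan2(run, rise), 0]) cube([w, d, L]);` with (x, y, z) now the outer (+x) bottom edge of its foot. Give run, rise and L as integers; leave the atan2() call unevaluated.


// leg length = √(175² + 600²) = 625
// right-leg outer foot x = 2·175 + 104 = 454
// beam min-corner = (175, 0, 600)
translate([175, 0, 600]) cube([104, 982, 53]);
translate([0, 71, 0]) rotate([0, atan2(175, 600), 0]) cube([41, 59, 625]);
translate([454, 71, 0]) mirror([1, 0, 0]) rotate([0, atan2(175, 600), 0]) cube([41, 59, 625]);
translate([0, 852, 0]) rotate([0, atan2(175, 600), 0]) cube([41, 59, 625]);
translate([454, 852, 0]) mirror([1, 0, 0]) rotate([0, atan2(175, 600), 0]) cube([41, 59, 625]);


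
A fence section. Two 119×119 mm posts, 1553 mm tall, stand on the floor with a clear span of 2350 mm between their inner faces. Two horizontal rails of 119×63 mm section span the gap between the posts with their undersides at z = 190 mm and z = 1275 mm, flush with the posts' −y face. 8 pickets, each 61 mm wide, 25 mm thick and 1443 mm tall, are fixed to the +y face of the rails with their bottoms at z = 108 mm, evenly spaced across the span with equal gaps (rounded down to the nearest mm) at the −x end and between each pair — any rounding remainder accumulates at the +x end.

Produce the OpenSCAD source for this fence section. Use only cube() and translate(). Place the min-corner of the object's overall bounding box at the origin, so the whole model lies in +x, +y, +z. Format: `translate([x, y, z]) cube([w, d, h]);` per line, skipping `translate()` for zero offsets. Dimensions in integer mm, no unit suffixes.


cube([119, 119, 1553]);
translate([2469, 0, 0]) cube([119, 119, 1553]);
translate([119, 0, 190]) cube([2350, 119, 63]);
translate([119, 0, 1275]) cube([2350, 119, 63]);
translate([325, 119, 108]) cube([61, 25, 1443]);
translate([592, 119, 108]) cube([61, 25, 1443]);
translate([859, 119, 108]) cube([61, 25, 1443]);
translate([1126, 119, 108]) cube([61, 25, 1443]);
translate([1393, 119, 108]) cube([61, 25, 1443]);
translate([1660, 119, 108]) cube([61, 25, 1443]);
translate([1927, 119, 108]) cube([61, 25, 1443]);
translate([2194, 119, 108]) cube([61, 25, 1443]);


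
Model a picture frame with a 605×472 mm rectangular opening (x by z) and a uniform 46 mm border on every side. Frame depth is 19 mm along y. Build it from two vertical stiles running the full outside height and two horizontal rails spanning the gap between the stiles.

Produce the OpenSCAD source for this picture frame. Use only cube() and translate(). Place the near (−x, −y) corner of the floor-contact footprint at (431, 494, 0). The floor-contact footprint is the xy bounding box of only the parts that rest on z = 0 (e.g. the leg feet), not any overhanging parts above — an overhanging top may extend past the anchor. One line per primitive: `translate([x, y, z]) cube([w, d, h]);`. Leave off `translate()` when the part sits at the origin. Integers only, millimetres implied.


translate([431, 494, 0]) cube([46, 19, 564]);
translate([1082, 494, 0]) cube([46, 19, 564]);
translate([477, 494, 0]) cube([605, 19, 46]);
translate([477, 494, 518]) cube([605, 19, 46]);


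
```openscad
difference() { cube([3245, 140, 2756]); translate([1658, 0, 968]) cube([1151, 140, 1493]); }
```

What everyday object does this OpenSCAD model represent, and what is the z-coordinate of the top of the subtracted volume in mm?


A wall with a window opening. The window head height is 2461 mm.

A wall with a rectangular opening subtracted — a window. Sill at z = 968, opening 1493 mm tall, so the head is at 968 + 1493 = 2461 mm.


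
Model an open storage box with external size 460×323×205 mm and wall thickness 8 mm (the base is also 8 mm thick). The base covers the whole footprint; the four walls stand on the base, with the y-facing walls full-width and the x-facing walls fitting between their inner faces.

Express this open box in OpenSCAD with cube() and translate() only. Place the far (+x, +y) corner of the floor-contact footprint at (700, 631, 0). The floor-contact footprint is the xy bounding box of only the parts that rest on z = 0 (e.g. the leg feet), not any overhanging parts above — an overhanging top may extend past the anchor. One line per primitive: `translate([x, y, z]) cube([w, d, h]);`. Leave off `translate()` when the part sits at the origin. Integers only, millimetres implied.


translate([240, 308, 0]) cube([460, 323, 8]);
translate([240, 308, 8]) cube([460, 8, 197]);
translate([240, 623, 8]) cube([460, 8, 197]);
translate([240, 316, 8]) cube([8, 307, 197]);
translate([692, 316, 8]) cube([8, 307, 197]);


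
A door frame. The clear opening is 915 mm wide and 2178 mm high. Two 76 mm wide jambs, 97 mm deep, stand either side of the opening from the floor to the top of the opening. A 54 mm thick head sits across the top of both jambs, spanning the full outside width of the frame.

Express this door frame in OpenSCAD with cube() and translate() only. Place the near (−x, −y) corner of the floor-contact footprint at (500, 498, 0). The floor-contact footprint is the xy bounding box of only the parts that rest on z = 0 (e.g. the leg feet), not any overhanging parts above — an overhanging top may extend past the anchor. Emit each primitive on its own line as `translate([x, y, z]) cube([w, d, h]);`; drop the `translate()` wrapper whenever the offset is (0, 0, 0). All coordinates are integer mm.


translate([500, 498, 0]) cube([76, 97, 2178]);
translate([1491, 498, 0]) cube([76, 97, 2178]);
translate([500, 498, 2178]) cube([1067, 97, 54]);
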